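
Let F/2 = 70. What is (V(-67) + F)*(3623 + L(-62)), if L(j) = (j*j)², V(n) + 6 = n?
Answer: 990257253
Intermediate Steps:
F = 140 (F = 2*70 = 140)
V(n) = -6 + n
L(j) = j⁴ (L(j) = (j²)² = j⁴)
(V(-67) + F)*(3623 + L(-62)) = ((-6 - 67) + 140)*(3623 + (-62)⁴) = (-73 + 140)*(3623 + 14776336) = 67*14779959 = 990257253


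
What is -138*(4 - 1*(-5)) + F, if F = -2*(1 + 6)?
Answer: -1256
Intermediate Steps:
F = -14 (F = -2*7 = -14)
-138*(4 - 1*(-5)) + F = -138*(4 - 1*(-5)) - 14 = -138*(4 + 5) - 14 = -138*9 - 14 = -1242 - 14 = -1256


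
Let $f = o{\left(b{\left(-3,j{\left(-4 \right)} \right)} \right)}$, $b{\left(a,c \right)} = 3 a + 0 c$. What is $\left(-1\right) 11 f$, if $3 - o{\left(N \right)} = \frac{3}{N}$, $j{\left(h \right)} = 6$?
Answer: $- \frac{110}{3} \approx -36.667$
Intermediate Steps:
$b{\left(a,c \right)} = 3 a$ ($b{\left(a,c \right)} = 3 a + 0 = 3 a$)
$o{\left(N \right)} = 3 - \frac{3}{N}$
$f = \frac{10}{3}$ ($f = 3 - \frac{3}{3 \left(-3\right)} = 3 - \frac{3}{-9} = 3 - - \frac{1}{3} = 3 + \frac{1}{3} = \frac{10}{3} \approx 3.3333$)
$\left(-1\right) 11 f = \left(-1\right) 11 \cdot \frac{10}{3} = \left(-11\right) \frac{10}{3} = - \frac{110}{3}$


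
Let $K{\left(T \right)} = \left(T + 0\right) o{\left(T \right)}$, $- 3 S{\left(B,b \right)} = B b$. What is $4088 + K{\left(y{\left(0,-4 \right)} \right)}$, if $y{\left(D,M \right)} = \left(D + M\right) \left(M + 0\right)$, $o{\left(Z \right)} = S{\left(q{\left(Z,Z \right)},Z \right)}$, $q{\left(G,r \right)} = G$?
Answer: $\frac{8168}{3} \approx 2722.7$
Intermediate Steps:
$S{\left(B,b \right)} = - \frac{B b}{3}$
$o{\left(Z \right)} = - \frac{Z^{2}}{3}$ ($o{\left(Z \right)} = - \frac{Z Z}{3} = - \frac{Z^{2}}{3}$)
$y{\left(D,M \right)} = M \left(D + M\right)$ ($y{\left(D,M \right)} = \left(D + M\right) M = M \left(D + M\right)$)
$K{\left(T \right)} = - \frac{T^{3}}{3}$ ($K{\left(T \right)} = \left(T + 0\right) \left(- \frac{T^{2}}{3}\right) = T \left(- \frac{T^{2}}{3}\right) = - \frac{T^{3}}{3}$)
$4088 + K{\left(y{\left(0,-4 \right)} \right)} = 4088 - \frac{\left(- 4 \left(0 - 4\right)\right)^{3}}{3} = 4088 - \frac{\left(\left(-4\right) \left(-4\right)\right)^{3}}{3} = 4088 - \frac{16^{3}}{3} = 4088 - \frac{4096}{3} = \frac{8168}{3}$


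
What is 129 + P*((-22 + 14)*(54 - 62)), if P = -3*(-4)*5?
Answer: 3969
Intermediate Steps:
P = 60 (P = 12*5 = 60)
129 + P*((-22 + 14)*(54 - 62)) = 129 + 60*((-22 + 14)*(54 - 62)) = 129 + 60*(-8*(-8)) = 129 + 60*64 = 129 + 3840 = 3969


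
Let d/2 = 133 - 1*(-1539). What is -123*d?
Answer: -411312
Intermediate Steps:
d = 3344 (d = 2*(133 - 1*(-1539)) = 2*(133 + 1539) = 2*1672 = 3344)
-123*d = -123*3344 = -411312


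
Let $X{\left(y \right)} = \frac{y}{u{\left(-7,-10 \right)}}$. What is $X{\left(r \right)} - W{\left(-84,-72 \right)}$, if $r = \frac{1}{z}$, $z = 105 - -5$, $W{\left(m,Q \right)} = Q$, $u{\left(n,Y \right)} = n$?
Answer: $\frac{55439}{770} \approx 71.999$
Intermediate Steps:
$z = 110$ ($z = 105 + 5 = 110$)
$r = \frac{1}{110} \approx 0.0090909$
$X{\left(y \right)} = - \frac{y}{7}$ ($X{\left(y \right)} = \frac{y}{-7} = y \left(- \frac{1}{7}\right) = - \frac{y}{7}$)
$X{\left(r \right)} - W{\left(-84,-72 \right)} = \left(- \frac{1}{7}\right) \frac{1}{110} - -72 = - \frac{1}{770} + 72 = \frac{55439}{770}$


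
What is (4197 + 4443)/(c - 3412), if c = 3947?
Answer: 1728/107 ≈ 16.150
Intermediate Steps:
(4197 + 4443)/(c - 3412) = (4197 + 4443)/(3947 - 3412) = 8640/535 = 8640*(1/535) = 1728/107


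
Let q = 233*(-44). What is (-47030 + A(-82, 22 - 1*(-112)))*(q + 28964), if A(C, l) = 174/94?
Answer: -41359563976/47 ≈ -8.7999e+8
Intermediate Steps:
q = -10252
A(C, l) = 87/47 (A(C, l) = 174*(1/94) = 87/47)
(-47030 + A(-82, 22 - 1*(-112)))*(q + 28964) = (-47030 + 87/47)*(-10252 + 28964) = -2210323/47*18712 = -41359563976/47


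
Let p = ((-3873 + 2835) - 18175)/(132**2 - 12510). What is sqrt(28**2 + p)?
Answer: sqrt(2093016198)/1638 ≈ 27.930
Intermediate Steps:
p = -19213/4914 (p = (-1038 - 18175)/(17424 - 12510) = -19213/4914 ≈ -3.9099)
sqrt(28**2 + p) = sqrt(28**2 - 19213/4914) = sqrt(784 - 19213/4914) = sqrt(3833363/4914) = sqrt(2093016198)/1638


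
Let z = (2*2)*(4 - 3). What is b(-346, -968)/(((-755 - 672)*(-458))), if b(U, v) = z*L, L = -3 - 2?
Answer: -10/326783 ≈ -3.0601e-5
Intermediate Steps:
z = 4 (z = 4*1 = 4)
L = -5
b(U, v) = -20 (b(U, v) = 4*(-5) = -20)
b(-346, -968)/(((-755 - 672)*(-458))) = -20*(-1/(458*(-755 - 672))) = -20/((-1427*(-458))) = -20/653566 = -20*1/653566 = -10/326783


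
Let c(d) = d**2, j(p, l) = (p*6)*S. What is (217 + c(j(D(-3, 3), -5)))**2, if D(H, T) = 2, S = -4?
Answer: 6355441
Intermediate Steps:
j(p, l) = -24*p (j(p, l) = (p*6)*(-4) = (6*p)*(-4) = -24*p)
(217 + c(j(D(-3, 3), -5)))**2 = (217 + (-24*2)**2)**2 = (217 + (-48)**2)**2 = (217 + 2304)**2 = 2521**2 = 6355441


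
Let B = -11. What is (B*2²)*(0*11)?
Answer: 0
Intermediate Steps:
(B*2²)*(0*11) = (-11*2²)*(0*11) = -11*4*0 = -44*0 = 0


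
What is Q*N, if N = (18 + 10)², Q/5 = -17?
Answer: -66640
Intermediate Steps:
Q = -85 (Q = 5*(-17) = -85)
N = 784 (N = 28² = 784)
Q*N = -85*784 = -66640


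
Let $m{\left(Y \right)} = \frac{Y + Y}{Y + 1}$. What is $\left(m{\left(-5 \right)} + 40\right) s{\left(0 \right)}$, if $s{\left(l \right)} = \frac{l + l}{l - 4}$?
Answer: $0$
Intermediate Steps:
$m{\left(Y \right)} = \frac{2 Y}{1 + Y}$
$s{\left(l \right)} = \frac{2 l}{-4 + l}$
$\left(m{\left(-5 \right)} + 40\right) s{\left(0 \right)} = \left(2 \left(-5\right) \frac{1}{1 - 5} + 40\right) 2 \cdot 0 \frac{1}{-4 + 0} = \left(2 \left(-5\right) \frac{1}{-4} + 40\right) 2 \cdot 0 \frac{1}{-4} = \left(2 \left(-5\right) \left(- \frac{1}{4}\right) + 40\right) 2 \cdot 0 \left(- \frac{1}{4}\right) = \left(\frac{5}{2} + 40\right) 0 = \frac{85}{2} \cdot 0 = 0$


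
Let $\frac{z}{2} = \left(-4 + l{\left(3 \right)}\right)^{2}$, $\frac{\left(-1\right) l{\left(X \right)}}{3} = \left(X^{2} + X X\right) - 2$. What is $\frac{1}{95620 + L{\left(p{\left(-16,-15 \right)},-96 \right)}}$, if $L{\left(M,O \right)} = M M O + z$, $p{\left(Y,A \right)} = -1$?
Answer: $\frac{1}{100932} \approx 9.9077 \cdot 10^{-6}$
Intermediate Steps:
$l{\left(X \right)} = 6 - 6 X^{2}$ ($l{\left(X \right)} = - 3 \left(\left(X^{2} + X X\right) - 2\right) = - 3 \left(\left(X^{2} + X^{2}\right) - 2\right) = - 3 \left(2 X^{2} - 2\right) = - 3 \left(-2 + 2 X^{2}\right) = 6 - 6 X^{2}$)
$z = 5408$ ($z = 2 \left(-4 + \left(6 - 6 \cdot 3^{2}\right)\right)^{2} = 2 \left(-4 + \left(6 - 54\right)\right)^{2} = 2 \left(-4 - 48\right)^{2} = 2 \left(-52\right)^{2} = 2 \cdot 2704 = 5408$)
$L{\left(M,O \right)} = 5408 + O M^{2}$ ($L{\left(M,O \right)} = M M O + 5408 = M^{2} O + 5408 = O M^{2} + 5408 = 5408 + O M^{2}$)
$\frac{1}{95620 + L{\left(p{\left(-16,-15 \right)},-96 \right)}} = \frac{1}{95620 + \left(5408 - 96 \left(-1\right)^{2}\right)} = \frac{1}{95620 + \left(5408 - 96\right)} = \frac{1}{95620 + 5312} = \frac{1}{100932}$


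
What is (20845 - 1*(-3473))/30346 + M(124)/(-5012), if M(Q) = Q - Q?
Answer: 12159/15173 ≈ 0.80136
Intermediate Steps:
M(Q) = 0
(20845 - 1*(-3473))/30346 + M(124)/(-5012) = (20845 - 1*(-3473))/30346 + 0/(-5012) = (20845 + 3473)*(1/30346) + 0*(-1/5012) = 24318*(1/30346) + 0 = 12159/15173 + 0 = 12159/15173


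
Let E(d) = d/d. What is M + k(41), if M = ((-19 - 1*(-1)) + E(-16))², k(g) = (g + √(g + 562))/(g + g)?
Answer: 579/2 + 3*√67/82 ≈ 289.80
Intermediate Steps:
E(d) = 1
k(g) = (g + √(562 + g))/(2*g) (k(g) = (g + √(562 + g))/((2*g)) = (g + √(562 + g))*(1/(2*g)) = (g + √(562 + g))/(2*g))
M = 289 (M = ((-19 - 1*(-1)) + 1)² = ((-19 + 1) + 1)² = (-18 + 1)² = (-17)² = 289)
M + k(41) = 289 + (½)*(41 + √(562 + 41))/41 = 289 + (½)*(1/41)*(41 + √603) = 289 + (½)*(1/41)*(41 + 3*√67) = 289 + (½ + 3*√67/82) = 579/2 + 3*√67/82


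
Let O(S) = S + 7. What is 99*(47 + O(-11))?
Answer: 4257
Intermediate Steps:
O(S) = 7 + S
99*(47 + O(-11)) = 99*(47 + (7 - 11)) = 99*(47 - 4) = 99*43 = 4257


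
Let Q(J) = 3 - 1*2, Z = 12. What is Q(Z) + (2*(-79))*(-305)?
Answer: 48191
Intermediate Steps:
Q(J) = 1 (Q(J) = 3 - 2 = 1)
Q(Z) + (2*(-79))*(-305) = 1 + (2*(-79))*(-305) = 1 - 158*(-305) = 1 + 48190 = 48191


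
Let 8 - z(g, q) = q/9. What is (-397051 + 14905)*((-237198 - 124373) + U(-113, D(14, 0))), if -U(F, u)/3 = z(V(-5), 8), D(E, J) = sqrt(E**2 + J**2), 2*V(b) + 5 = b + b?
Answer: 138181063814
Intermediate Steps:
V(b) = -5/2 + b (V(b) = -5/2 + (b + b)/2 = -5/2 + (2*b)/2 = -5/2 + b)
z(g, q) = 8 - q/9
U(F, u) = -64/3 (U(F, u) = -3*(8 - 1/9*8) = -3*(8 - 8/9) = -3*64/9 = -64/3)
(-397051 + 14905)*((-237198 - 124373) + U(-113, D(14, 0))) = (-397051 + 14905)*((-237198 - 124373) - 64/3) = -382146*(-361571 - 64/3) = -382146*(-1084777/3) = 138181063814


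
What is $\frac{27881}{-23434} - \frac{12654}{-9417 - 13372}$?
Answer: $- \frac{338846273}{534037426} \approx -0.6345$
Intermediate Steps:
$\frac{27881}{-23434} - \frac{12654}{-9417 - 13372} = 27881 \left(- \frac{1}{23434}\right) - \frac{12654}{-22789} = - \frac{27881}{23434} - - \frac{12654}{22789} = - \frac{27881}{23434} + \frac{12654}{22789} = - \frac{338846273}{534037426}$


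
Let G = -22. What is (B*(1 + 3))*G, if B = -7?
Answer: 616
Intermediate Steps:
(B*(1 + 3))*G = -7*(1 + 3)*(-22) = -7*4*(-22) = -28*(-22) = 616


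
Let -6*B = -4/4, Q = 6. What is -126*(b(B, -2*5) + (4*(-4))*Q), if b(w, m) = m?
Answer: 13356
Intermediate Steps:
B = ⅙ (B = -(-4)/(6*4) = -(-4)/24 = -⅙*(-1) = ⅙ ≈ 0.16667)
-126*(b(B, -2*5) + (4*(-4))*Q) = -126*(-2*5 + (4*(-4))*6) = -126*(-10 - 16*6) = -126*(-10 - 96) = -126*(-106) = 13356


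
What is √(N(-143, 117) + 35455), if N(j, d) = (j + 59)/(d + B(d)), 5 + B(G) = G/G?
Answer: √452715403/113 ≈ 188.29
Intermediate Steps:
B(G) = -4 (B(G) = -5 + G/G = -5 + 1 = -4)
N(j, d) = (59 + j)/(-4 + d) (N(j, d) = (j + 59)/(d - 4) = (59 + j)/(-4 + d))
√(N(-143, 117) + 35455) = √((59 - 143)/(-4 + 117) + 35455) = √(-84/113 + 35455) = √(4006331/113) = √452715403/113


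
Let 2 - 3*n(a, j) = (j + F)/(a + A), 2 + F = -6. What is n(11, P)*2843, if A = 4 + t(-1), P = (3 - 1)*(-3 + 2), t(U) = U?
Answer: 54017/21 ≈ 2572.2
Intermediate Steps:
F = -8 (F = -2 - 6 = -8)
P = -2 (P = 2*(-1) = -2)
A = 3 (A = 4 - 1 = 3)
n(a, j) = 2/3 - (-8 + j)/(3*(3 + a)) (n(a, j) = 2/3 - (j - 8)/(3*(a + 3)) = 2/3 - (-8 + j)/(3*(3 + a)))
n(11, P)*2843 = ((14 - 1*(-2) + 2*11)/(3*(3 + 11)))*2843 = ((1/3)*(14 + 2 + 22)/14)*2843 = ((1/3)*(1/14)*38)*2843 = (19/21)*2843 = 54017/21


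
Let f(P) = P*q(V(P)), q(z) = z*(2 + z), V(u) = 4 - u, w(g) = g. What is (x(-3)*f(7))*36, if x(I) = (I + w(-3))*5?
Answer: -22680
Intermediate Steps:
x(I) = -15 + 5*I (x(I) = (I - 3)*5 = (-3 + I)*5 = -15 + 5*I)
f(P) = P*(4 - P)*(6 - P) (f(P) = P*((4 - P)*(2 + (4 - P))) = P*((4 - P)*(6 - P)) = P*(4 - P)*(6 - P))
(x(-3)*f(7))*36 = ((-15 + 5*(-3))*(7*(-6 + 7)*(-4 + 7)))*36 = ((-15 - 15)*(7*1*3))*36 = -30*21*36 = -630*36 = -22680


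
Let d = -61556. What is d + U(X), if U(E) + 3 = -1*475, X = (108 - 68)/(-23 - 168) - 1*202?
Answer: -62034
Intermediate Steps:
X = -38622/191 (X = 40/(-191) - 202 = 40*(-1/191) - 202 = -40/191 - 202 = -38622/191 ≈ -202.21)
U(E) = -478 (U(E) = -3 - 1*475 = -3 - 475 = -478)
d + U(X) = -61556 - 478 = -62034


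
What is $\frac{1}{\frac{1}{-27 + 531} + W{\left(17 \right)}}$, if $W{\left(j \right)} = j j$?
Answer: $\frac{504}{145657} \approx 0.0034602$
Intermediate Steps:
$W{\left(j \right)} = j^{2}$
$\frac{1}{\frac{1}{-27 + 531} + W{\left(17 \right)}} = \frac{1}{\frac{1}{-27 + 531} + 17^{2}} = \frac{1}{\frac{1}{504} + 289} = \frac{1}{\frac{145657}{504}} = \frac{504}{145657}$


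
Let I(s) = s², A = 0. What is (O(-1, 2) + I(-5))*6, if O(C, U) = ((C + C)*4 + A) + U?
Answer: 114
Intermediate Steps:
O(C, U) = U + 8*C (O(C, U) = ((C + C)*4 + 0) + U = ((2*C)*4 + 0) + U = (8*C + 0) + U = 8*C + U = U + 8*C)
(O(-1, 2) + I(-5))*6 = ((2 + 8*(-1)) + (-5)²)*6 = ((2 - 8) + 25)*6 = (-6 + 25)*6 = 19*6 = 114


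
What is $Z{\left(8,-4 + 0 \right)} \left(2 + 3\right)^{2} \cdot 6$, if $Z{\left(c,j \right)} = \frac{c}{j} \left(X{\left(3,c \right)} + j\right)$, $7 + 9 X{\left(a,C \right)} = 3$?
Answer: $\frac{4000}{3} \approx 1333.3$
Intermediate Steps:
$X{\left(a,C \right)} = - \frac{4}{9}$ ($X{\left(a,C \right)} = - \frac{7}{9} + \frac{1}{9} \cdot 3 = - \frac{7}{9} + \frac{1}{3} = - \frac{4}{9}$)
$Z{\left(c,j \right)} = \frac{c \left(- \frac{4}{9} + j\right)}{j}$ ($Z{\left(c,j \right)} = \frac{c}{j} \left(- \frac{4}{9} + j\right) = \frac{c \left(- \frac{4}{9} + j\right)}{j}$)
$Z{\left(8,-4 + 0 \right)} \left(2 + 3\right)^{2} \cdot 6 = \left(8 - \frac{32}{9 \left(-4 + 0\right)}\right) \left(2 + 3\right)^{2} \cdot 6 = \left(8 - \frac{32}{9 \left(-4\right)}\right) 5^{2} \cdot 6 = \left(8 - \frac{32}{9} \left(- \frac{1}{4}\right)\right) 25 \cdot 6 = \left(8 + \frac{8}{9}\right) 150 = \frac{80}{9} \cdot 150 = \frac{4000}{3}$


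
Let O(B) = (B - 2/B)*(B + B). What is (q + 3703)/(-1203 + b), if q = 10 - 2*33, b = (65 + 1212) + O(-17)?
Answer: 3647/648 ≈ 5.6281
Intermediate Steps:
O(B) = 2*B*(B - 2/B) (O(B) = (B - 2/B)*(2*B) = 2*B*(B - 2/B))
b = 1851 (b = (65 + 1212) + (-4 + 2*(-17)**2) = 1277 + (-4 + 2*289) = 1277 + (-4 + 578) = 1277 + 574 = 1851)
q = -56 (q = 10 - 66 = -56)
(q + 3703)/(-1203 + b) = (-56 + 3703)/(-1203 + 1851) = 3647/648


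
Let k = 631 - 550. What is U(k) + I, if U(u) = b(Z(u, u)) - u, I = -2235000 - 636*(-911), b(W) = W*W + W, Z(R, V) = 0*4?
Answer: -1655685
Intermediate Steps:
Z(R, V) = 0
b(W) = W + W² (b(W) = W² + W = W + W²)
k = 81
I = -1655604 (I = -2235000 + 579396 = -1655604)
U(u) = -u (U(u) = 0*(1 + 0) - u = 0*1 - u = 0 - u = -u)
U(k) + I = -1*81 - 1655604 = -81 - 1655604 = -1655685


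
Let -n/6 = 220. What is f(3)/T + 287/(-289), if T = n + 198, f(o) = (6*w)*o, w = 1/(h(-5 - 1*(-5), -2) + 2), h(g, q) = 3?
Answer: -15836/15895 ≈ -0.99629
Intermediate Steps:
n = -1320 (n = -6*220 = -1320)
w = ⅕ (w = 1/(3 + 2) = 1/5 = ⅕ ≈ 0.20000)
f(o) = 6*o/5 (f(o) = (6*(⅕))*o = 6*o/5)
T = -1122 (T = -1320 + 198 = -1122)
f(3)/T + 287/(-289) = ((6/5)*3)/(-1122) + 287/(-289) = (18/5)*(-1/1122) + 287*(-1/289) = -3/935 - 287/289 = -15836/15895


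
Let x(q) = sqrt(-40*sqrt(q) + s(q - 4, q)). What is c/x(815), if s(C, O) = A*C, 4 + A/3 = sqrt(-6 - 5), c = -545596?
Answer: -545596/sqrt(-9732 - 40*sqrt(815) + 2433*I*sqrt(11)) ≈ -1471.4 + 4451.8*I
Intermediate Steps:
A = -12 + 3*I*sqrt(11) (A = -12 + 3*sqrt(-6 - 5) = -12 + 3*sqrt(-11) = -12 + 3*(I*sqrt(11)) = -12 + 3*I*sqrt(11) ≈ -12.0 + 9.9499*I)
s(C, O) = C*(-12 + 3*I*sqrt(11)) (s(C, O) = (-12 + 3*I*sqrt(11))*C = C*(-12 + 3*I*sqrt(11)))
x(q) = sqrt(-40*sqrt(q) + 3*(-4 + q)*(-4 + I*sqrt(11))) (x(q) = sqrt(-40*sqrt(q) + 3*(q - 4)*(-4 + I*sqrt(11))) = sqrt(-40*sqrt(q) + 3*(-4 + q)*(-4 + I*sqrt(11))))
c/x(815) = -545596/sqrt(-40*sqrt(815) + 3*(-4 + 815)*(-4 + I*sqrt(11))) = -545596/sqrt(-40*sqrt(815) + 3*811*(-4 + I*sqrt(11))) = -545596/sqrt(-40*sqrt(815) + (-9732 + 2433*I*sqrt(11))) = -545596/sqrt(-9732 - 40*sqrt(815) + 2433*I*sqrt(11))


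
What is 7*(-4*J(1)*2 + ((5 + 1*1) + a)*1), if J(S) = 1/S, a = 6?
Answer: 28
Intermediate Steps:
7*(-4*J(1)*2 + ((5 + 1*1) + a)*1) = 7*(-4/1*2 + ((5 + 1*1) + 6)*1) = 7*(-4*1*2 + ((5 + 1) + 6)*1) = 7*(-4*2 + (6 + 6)*1) = 7*(-8 + 12*1) = 7*(-8 + 12) = 7*4 = 28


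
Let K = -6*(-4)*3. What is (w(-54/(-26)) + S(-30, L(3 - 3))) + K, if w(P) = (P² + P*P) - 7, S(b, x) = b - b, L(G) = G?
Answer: 12443/169 ≈ 73.627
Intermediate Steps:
S(b, x) = 0
K = 72 (K = 24*3 = 72)
w(P) = -7 + 2*P² (w(P) = (P² + P²) - 7 = 2*P² - 7 = -7 + 2*P²)
(w(-54/(-26)) + S(-30, L(3 - 3))) + K = ((-7 + 2*(-54/(-26))²) + 0) + 72 = ((-7 + 2*(-54*(-1/26))²) + 0) + 72 = ((-7 + 2*(27/13)²) + 0) + 72 = ((-7 + 2*(729/169)) + 0) + 72 = ((-7 + 1458/169) + 0) + 72 = (275/169 + 0) + 72 = 275/169 + 72 = 12443/169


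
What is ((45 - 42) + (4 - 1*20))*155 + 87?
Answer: -1928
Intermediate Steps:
((45 - 42) + (4 - 1*20))*155 + 87 = (3 + (4 - 20))*155 + 87 = (3 - 16)*155 + 87 = -13*155 + 87 = -2015 + 87 = -1928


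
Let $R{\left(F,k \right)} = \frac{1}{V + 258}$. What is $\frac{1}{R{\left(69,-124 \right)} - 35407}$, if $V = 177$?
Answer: $- \frac{435}{15402044} \approx -2.8243 \cdot 10^{-5}$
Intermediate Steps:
$R{\left(F,k \right)} = \frac{1}{435}$ ($R{\left(F,k \right)} = \frac{1}{177 + 258} = \frac{1}{435}$)
$\frac{1}{R{\left(69,-124 \right)} - 35407} = \frac{1}{\frac{1}{435} - 35407} = \frac{1}{- \frac{15402044}{435}} = - \frac{435}{15402044}$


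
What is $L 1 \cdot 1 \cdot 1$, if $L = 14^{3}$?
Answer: $2744$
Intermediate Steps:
$L = 2744$
$L 1 \cdot 1 \cdot 1 = 2744 \cdot 1 \cdot 1 \cdot 1 = 2744 \cdot 1 \cdot 1 = 2744 \cdot 1 = 2744$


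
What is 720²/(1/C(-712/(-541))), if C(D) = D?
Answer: 369100800/541 ≈ 6.8226e+5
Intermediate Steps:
720²/(1/C(-712/(-541))) = 720²/(1/(-712/(-541))) = 518400/(1/(-712*(-1/541))) = 518400/(1/(712/541)) = 518400/(541/712) = 518400*(712/541) = 369100800/541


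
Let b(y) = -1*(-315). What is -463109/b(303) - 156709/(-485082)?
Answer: -24955164067/16977870 ≈ -1469.9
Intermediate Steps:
b(y) = 315
-463109/b(303) - 156709/(-485082) = -463109/315 - 156709/(-485082) = -463109*1/315 - 156709*(-1/485082) = -463109/315 + 156709/485082 = -24955164067/16977870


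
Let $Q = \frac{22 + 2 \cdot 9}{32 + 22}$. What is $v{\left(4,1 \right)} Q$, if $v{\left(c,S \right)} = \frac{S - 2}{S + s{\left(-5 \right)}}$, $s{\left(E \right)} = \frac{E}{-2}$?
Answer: $- \frac{40}{189} \approx -0.21164$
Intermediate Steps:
$s{\left(E \right)} = - \frac{E}{2}$ ($s{\left(E \right)} = E \left(- \frac{1}{2}\right) = - \frac{E}{2}$)
$Q = \frac{20}{27}$ ($Q = \frac{22 + 18}{54} = 40 \cdot \frac{1}{54} = \frac{20}{27} \approx 0.74074$)
$v{\left(c,S \right)} = \frac{-2 + S}{\frac{5}{2} + S}$ ($v{\left(c,S \right)} = \frac{S - 2}{S - - \frac{5}{2}} = \frac{-2 + S}{S + \frac{5}{2}} = \frac{-2 + S}{\frac{5}{2} + S}$)
$v{\left(4,1 \right)} Q = \frac{2 \left(-2 + 1\right)}{5 + 2 \cdot 1} \cdot \frac{20}{27} = 2 \frac{1}{5 + 2} \left(-1\right) \frac{20}{27} = 2 \cdot \frac{1}{7} \left(-1\right) \frac{20}{27} = \left(- \frac{2}{7}\right) \frac{20}{27} = - \frac{40}{189}$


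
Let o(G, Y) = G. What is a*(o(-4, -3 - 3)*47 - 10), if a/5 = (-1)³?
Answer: 990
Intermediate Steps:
a = -5 (a = 5*(-1)³ = 5*(-1) = -5)
a*(o(-4, -3 - 3)*47 - 10) = -5*(-4*47 - 10) = -5*(-188 - 10) = -5*(-198) = 990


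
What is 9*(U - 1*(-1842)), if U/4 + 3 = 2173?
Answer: 94698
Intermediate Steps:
U = 8680 (U = -12 + 4*2173 = -12 + 8692 = 8680)
9*(U - 1*(-1842)) = 9*(8680 - 1*(-1842)) = 9*(8680 + 1842) = 9*10522 = 94698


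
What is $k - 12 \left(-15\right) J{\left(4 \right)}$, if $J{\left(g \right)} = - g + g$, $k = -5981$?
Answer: $-5981$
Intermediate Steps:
$J{\left(g \right)} = 0$
$k - 12 \left(-15\right) J{\left(4 \right)} = -5981 - 12 \left(-15\right) 0 = -5981 - \left(-180\right) 0 = -5981 - 0 = -5981 + 0 = -5981$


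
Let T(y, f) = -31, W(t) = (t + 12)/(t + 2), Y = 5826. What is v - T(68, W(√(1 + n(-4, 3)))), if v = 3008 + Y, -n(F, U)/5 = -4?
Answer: 8865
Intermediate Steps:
n(F, U) = 20 (n(F, U) = -5*(-4) = 20)
W(t) = (12 + t)/(2 + t)
v = 8834 (v = 3008 + 5826 = 8834)
v - T(68, W(√(1 + n(-4, 3)))) = 8834 - 1*(-31) = 8834 + 31 = 8865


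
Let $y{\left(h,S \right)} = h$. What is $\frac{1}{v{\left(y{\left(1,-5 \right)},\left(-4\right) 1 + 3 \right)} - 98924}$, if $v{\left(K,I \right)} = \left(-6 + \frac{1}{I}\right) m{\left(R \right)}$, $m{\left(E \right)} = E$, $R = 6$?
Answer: $- \frac{1}{98966} \approx -1.0104 \cdot 10^{-5}$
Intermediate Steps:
$v{\left(K,I \right)} = -36 + \frac{6}{I}$ ($v{\left(K,I \right)} = \left(-6 + \frac{1}{I}\right) 6 = -36 + \frac{6}{I}$)
$\frac{1}{v{\left(y{\left(1,-5 \right)},\left(-4\right) 1 + 3 \right)} - 98924} = \frac{1}{\left(-36 + \frac{6}{\left(-4\right) 1 + 3}\right) - 98924} = \frac{1}{\left(-36 + \frac{6}{-4 + 3}\right) - 98924} = \frac{1}{\left(-36 + \frac{6}{-1}\right) - 98924} = \frac{1}{\left(-36 + 6 \left(-1\right)\right) - 98924} = \frac{1}{\left(-36 - 6\right) - 98924} = \frac{1}{-42 - 98924} = \frac{1}{-98966} = - \frac{1}{98966}$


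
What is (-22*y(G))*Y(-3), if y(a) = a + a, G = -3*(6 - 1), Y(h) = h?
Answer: -1980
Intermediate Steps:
G = -15 (G = -3*5 = -15)
y(a) = 2*a
(-22*y(G))*Y(-3) = -44*(-15)*(-3) = -22*(-30)*(-3) = 660*(-3) = -1980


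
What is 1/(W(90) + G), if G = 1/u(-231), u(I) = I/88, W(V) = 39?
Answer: 21/811 ≈ 0.025894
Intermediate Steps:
u(I) = I/88 (u(I) = I*(1/88) = I/88)
G = -8/21 (G = 1/((1/88)*(-231)) = 1/(-21/8) = -8/21 ≈ -0.38095)
1/(W(90) + G) = 1/(39 - 8/21) = 1/(811/21) = 21/811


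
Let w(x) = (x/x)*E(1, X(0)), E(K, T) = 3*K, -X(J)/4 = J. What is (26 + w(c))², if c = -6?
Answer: 841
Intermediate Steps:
X(J) = -4*J
w(x) = 3 (w(x) = (x/x)*(3*1) = 1*3 = 3)
(26 + w(c))² = (26 + 3)² = 29² = 841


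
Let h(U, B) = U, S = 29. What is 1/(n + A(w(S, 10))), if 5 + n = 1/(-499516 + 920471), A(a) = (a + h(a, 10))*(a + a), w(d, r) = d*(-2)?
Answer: 420955/5662265706 ≈ 7.4344e-5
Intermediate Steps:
w(d, r) = -2*d
A(a) = 4*a² (A(a) = (a + a)*(a + a) = (2*a)*(2*a) = 4*a²)
n = -2104774/420955 (n = -5 + 1/(-499516 + 920471) = -5 + 1/420955 = -2104774/420955 ≈ -5.0000)
1/(n + A(w(S, 10))) = 1/(-2104774/420955 + 4*(-2*29)²) = 1/(-2104774/420955 + 4*(-58)²) = 1/(-2104774/420955 + 4*3364) = 1/(-2104774/420955 + 13456) = 1/(5662265706/420955) = 420955/5662265706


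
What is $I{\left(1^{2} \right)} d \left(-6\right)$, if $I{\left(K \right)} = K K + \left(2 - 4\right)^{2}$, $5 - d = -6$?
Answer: $-330$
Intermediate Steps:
$d = 11$ ($d = 5 - -6 = 5 + 6 = 11$)
$I{\left(K \right)} = 4 + K^{2}$ ($I{\left(K \right)} = K^{2} + \left(-2\right)^{2} = K^{2} + 4 = 4 + K^{2}$)
$I{\left(1^{2} \right)} d \left(-6\right) = \left(4 + \left(1^{2}\right)^{2}\right) 11 \left(-6\right) = \left(4 + 1^{2}\right) 11 \left(-6\right) = \left(4 + 1\right) 11 \left(-6\right) = 5 \cdot 11 \left(-6\right) = 55 \left(-6\right) = -330$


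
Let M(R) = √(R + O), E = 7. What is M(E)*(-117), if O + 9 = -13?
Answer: -117*I*√15 ≈ -453.14*I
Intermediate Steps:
O = -22 (O = -9 - 13 = -22)
M(R) = √(-22 + R) (M(R) = √(R - 22) = √(-22 + R))
M(E)*(-117) = √(-22 + 7)*(-117) = √(-15)*(-117) = (I*√15)*(-117) = -117*I*√15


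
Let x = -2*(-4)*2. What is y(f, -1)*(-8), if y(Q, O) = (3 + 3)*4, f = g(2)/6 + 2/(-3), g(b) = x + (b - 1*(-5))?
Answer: -192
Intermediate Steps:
x = 16 (x = 8*2 = 16)
g(b) = 21 + b (g(b) = 16 + (b - 1*(-5)) = 16 + (b + 5) = 16 + (5 + b) = 21 + b)
f = 19/6 (f = (21 + 2)/6 + 2/(-3) = 23*(⅙) + 2*(-⅓) = 23/6 - ⅔ = 19/6 ≈ 3.1667)
y(Q, O) = 24 (y(Q, O) = 6*4 = 24)
y(f, -1)*(-8) = 24*(-8) = -192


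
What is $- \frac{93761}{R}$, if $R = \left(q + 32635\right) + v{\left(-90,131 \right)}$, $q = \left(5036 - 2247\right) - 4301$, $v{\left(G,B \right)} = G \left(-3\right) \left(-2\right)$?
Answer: $- \frac{93761}{30583} \approx -3.0658$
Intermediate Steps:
$v{\left(G,B \right)} = 6 G$ ($v{\left(G,B \right)} = - 3 G \left(-2\right) = 6 G$)
$q = -1512$ ($q = 2789 - 4301 = -1512$)
$R = 30583$ ($R = \left(-1512 + 32635\right) + 6 \left(-90\right) = 31123 - 540 = 30583$)
$- \frac{93761}{R} = - \frac{93761}{30583}$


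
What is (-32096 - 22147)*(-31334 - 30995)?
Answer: 3380911947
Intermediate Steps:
(-32096 - 22147)*(-31334 - 30995) = -54243*(-62329) = 3380911947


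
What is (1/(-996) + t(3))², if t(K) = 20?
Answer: 396766561/992016 ≈ 399.96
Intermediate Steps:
(1/(-996) + t(3))² = (1/(-996) + 20)² = (-1/996 + 20)² = (19919/996)² = 396766561/992016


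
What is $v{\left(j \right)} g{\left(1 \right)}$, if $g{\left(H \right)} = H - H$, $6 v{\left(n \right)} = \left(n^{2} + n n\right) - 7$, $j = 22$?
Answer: $0$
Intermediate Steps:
$v{\left(n \right)} = - \frac{7}{6} + \frac{n^{2}}{3}$ ($v{\left(n \right)} = \frac{\left(n^{2} + n n\right) - 7}{6} = \frac{\left(n^{2} + n^{2}\right) - 7}{6} = \frac{2 n^{2} - 7}{6} = \frac{-7 + 2 n^{2}}{6} = - \frac{7}{6} + \frac{n^{2}}{3}$)
$g{\left(H \right)} = 0$
$v{\left(j \right)} g{\left(1 \right)} = \left(- \frac{7}{6} + \frac{22^{2}}{3}\right) 0 = \left(- \frac{7}{6} + \frac{1}{3} \cdot 484\right) 0 = \left(- \frac{7}{6} + \frac{484}{3}\right) 0 = \frac{961}{6} \cdot 0 = 0$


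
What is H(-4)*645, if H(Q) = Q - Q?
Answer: 0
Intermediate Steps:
H(Q) = 0
H(-4)*645 = 0*645 = 0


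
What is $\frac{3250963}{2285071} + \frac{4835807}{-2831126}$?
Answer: $- \frac{1846276462959}{6469323919946} \approx -0.28539$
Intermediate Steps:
$\frac{3250963}{2285071} + \frac{4835807}{-2831126} = 3250963 \cdot \frac{1}{2285071} + 4835807 \left(- \frac{1}{2831126}\right) = \frac{3250963}{2285071} - \frac{4835807}{2831126} = - \frac{1846276462959}{6469323919946}$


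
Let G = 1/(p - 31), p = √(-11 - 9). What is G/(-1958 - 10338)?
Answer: 31/12062376 + I*√5/6031188 ≈ 2.57e-6 + 3.7075e-7*I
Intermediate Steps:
p = 2*I*√5 (p = √(-20) = 2*I*√5 ≈ 4.4721*I)
G = 1/(-31 + 2*I*√5) (G = 1/(2*I*√5 - 31) = 1/(-31 + 2*I*√5) ≈ -0.0316 - 0.0045587*I)
G/(-1958 - 10338) = (-31/981 - 2*I*√5/981)/(-1958 - 10338) = (-31/981 - 2*I*√5/981)/(-12296) = -(-31/981 - 2*I*√5/981)/12296 = 31/12062376 + I*√5/6031188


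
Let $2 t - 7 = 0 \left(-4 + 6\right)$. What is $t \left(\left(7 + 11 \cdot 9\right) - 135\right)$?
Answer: $- \frac{203}{2} \approx -101.5$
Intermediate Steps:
$t = \frac{7}{2}$ ($t = \frac{7}{2} + \frac{0 \left(-4 + 6\right)}{2} = \frac{7}{2} + \frac{0 \cdot 2}{2} = \frac{7}{2} + \frac{1}{2} \cdot 0 = \frac{7}{2} + 0 = \frac{7}{2} \approx 3.5$)
$t \left(\left(7 + 11 \cdot 9\right) - 135\right) = \frac{7 \left(\left(7 + 11 \cdot 9\right) - 135\right)}{2} = \frac{7 \left(\left(7 + 99\right) - 135\right)}{2} = \frac{7 \left(106 - 135\right)}{2} = \frac{7}{2} \left(-29\right) = - \frac{203}{2}$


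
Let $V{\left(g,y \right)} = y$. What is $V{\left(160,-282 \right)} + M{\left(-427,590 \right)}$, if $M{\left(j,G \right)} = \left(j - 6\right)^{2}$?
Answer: $187207$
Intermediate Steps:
$M{\left(j,G \right)} = \left(-6 + j\right)^{2}$
$V{\left(160,-282 \right)} + M{\left(-427,590 \right)} = -282 + \left(-6 - 427\right)^{2} = -282 + \left(-433\right)^{2} = -282 + 187489 = 187207$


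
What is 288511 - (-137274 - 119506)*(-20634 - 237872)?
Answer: -66378882169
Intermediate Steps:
288511 - (-137274 - 119506)*(-20634 - 237872) = 288511 - (-256780)*(-258506) = 288511 - 1*66379170680 = 288511 - 66379170680 = -66378882169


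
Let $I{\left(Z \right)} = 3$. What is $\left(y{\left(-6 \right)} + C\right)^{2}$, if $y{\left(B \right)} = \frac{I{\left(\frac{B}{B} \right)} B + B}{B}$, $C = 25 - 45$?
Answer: $256$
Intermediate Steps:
$C = -20$
$y{\left(B \right)} = 4$ ($y{\left(B \right)} = \frac{3 B + B}{B} = \frac{4 B}{B} = 4$)
$\left(y{\left(-6 \right)} + C\right)^{2} = \left(4 - 20\right)^{2} = \left(-16\right)^{2} = 256$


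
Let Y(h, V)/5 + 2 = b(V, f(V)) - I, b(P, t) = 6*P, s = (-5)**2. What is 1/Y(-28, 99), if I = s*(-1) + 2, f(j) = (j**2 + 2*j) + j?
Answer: 1/3075 ≈ 0.00032520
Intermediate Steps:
s = 25
f(j) = j**2 + 3*j
I = -23 (I = 25*(-1) + 2 = -25 + 2 = -23)
Y(h, V) = 105 + 30*V (Y(h, V) = -10 + 5*(6*V - 1*(-23)) = -10 + 5*(6*V + 23) = -10 + 5*(23 + 6*V) = -10 + (115 + 30*V) = 105 + 30*V)
1/Y(-28, 99) = 1/(105 + 30*99) = 1/(105 + 2970) = 1/3075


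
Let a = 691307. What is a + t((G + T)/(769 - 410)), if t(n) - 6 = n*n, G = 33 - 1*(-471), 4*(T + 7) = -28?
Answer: 89097350853/128881 ≈ 6.9132e+5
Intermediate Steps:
T = -14 (T = -7 + (1/4)*(-28) = -7 - 7 = -14)
G = 504 (G = 33 + 471 = 504)
t(n) = 6 + n**2 (t(n) = 6 + n*n = 6 + n**2)
a + t((G + T)/(769 - 410)) = 691307 + (6 + ((504 - 14)/(769 - 410))**2) = 691307 + (6 + (490/359)**2) = 691307 + (6 + 240100/128881) = 691307 + 1013386/128881 = 89097350853/128881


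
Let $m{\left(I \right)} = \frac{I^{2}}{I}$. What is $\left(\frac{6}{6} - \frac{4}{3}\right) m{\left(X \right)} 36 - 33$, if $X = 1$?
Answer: $-45$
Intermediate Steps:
$m{\left(I \right)} = I$
$\left(\frac{6}{6} - \frac{4}{3}\right) m{\left(X \right)} 36 - 33 = \left(\frac{6}{6} - \frac{4}{3}\right) 1 \cdot 36 - 33 = \left(6 \cdot \frac{1}{6} - \frac{4}{3}\right) 1 \cdot 36 - 33 = \left(1 - \frac{4}{3}\right) 1 \cdot 36 - 33 = \left(- \frac{1}{3}\right) 1 \cdot 36 - 33 = \left(- \frac{1}{3}\right) 36 - 33 = -12 - 33 = -45$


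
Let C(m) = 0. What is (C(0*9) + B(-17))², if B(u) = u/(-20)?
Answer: 289/400 ≈ 0.72250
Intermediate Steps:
B(u) = -u/20 (B(u) = u*(-1/20) = -u/20)
(C(0*9) + B(-17))² = (0 - 1/20*(-17))² = (0 + 17/20)² = (17/20)² = 289/400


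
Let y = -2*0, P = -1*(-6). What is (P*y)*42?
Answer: 0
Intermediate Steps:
P = 6
y = 0
(P*y)*42 = (6*0)*42 = 0*42 = 0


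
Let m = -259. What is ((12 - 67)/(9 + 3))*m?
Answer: 14245/12 ≈ 1187.1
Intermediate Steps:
((12 - 67)/(9 + 3))*m = ((12 - 67)/(9 + 3))*(-259) = -55/12*(-259) = 14245/12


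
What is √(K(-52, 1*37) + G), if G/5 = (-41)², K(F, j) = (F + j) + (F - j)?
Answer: √8301 ≈ 91.110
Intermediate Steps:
K(F, j) = 2*F
G = 8405 (G = 5*(-41)² = 5*1681 = 8405)
√(K(-52, 1*37) + G) = √(2*(-52) + 8405) = √(-104 + 8405) = √8301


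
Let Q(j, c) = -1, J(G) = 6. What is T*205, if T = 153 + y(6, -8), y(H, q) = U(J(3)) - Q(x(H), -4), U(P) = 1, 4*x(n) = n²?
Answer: 31775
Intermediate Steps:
x(n) = n²/4
y(H, q) = 2 (y(H, q) = 1 - 1*(-1) = 1 + 1 = 2)
T = 155 (T = 153 + 2 = 155)
T*205 = 155*205 = 31775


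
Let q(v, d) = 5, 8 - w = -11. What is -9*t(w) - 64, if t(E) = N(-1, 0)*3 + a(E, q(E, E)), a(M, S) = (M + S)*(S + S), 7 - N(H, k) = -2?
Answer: -2467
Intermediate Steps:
w = 19 (w = 8 - 1*(-11) = 8 + 11 = 19)
N(H, k) = 9 (N(H, k) = 7 - 1*(-2) = 7 + 2 = 9)
a(M, S) = 2*S*(M + S) (a(M, S) = (M + S)*(2*S) = 2*S*(M + S))
t(E) = 77 + 10*E (t(E) = 9*3 + 2*5*(E + 5) = 27 + 2*5*(5 + E) = 27 + (50 + 10*E) = 77 + 10*E)
-9*t(w) - 64 = -9*(77 + 10*19) - 64 = -9*(77 + 190) - 64 = -9*267 - 64 = -2403 - 64 = -2467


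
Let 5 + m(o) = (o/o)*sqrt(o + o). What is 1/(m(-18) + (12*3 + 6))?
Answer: 37/1405 - 6*I/1405 ≈ 0.026335 - 0.0042705*I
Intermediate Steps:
m(o) = -5 + sqrt(2)*sqrt(o) (m(o) = -5 + (o/o)*sqrt(o + o) = -5 + 1*sqrt(2*o) = -5 + 1*(sqrt(2)*sqrt(o)) = -5 + sqrt(2)*sqrt(o))
1/(m(-18) + (12*3 + 6)) = 1/((-5 + sqrt(2)*sqrt(-18)) + (12*3 + 6)) = 1/((-5 + sqrt(2)*(3*I*sqrt(2))) + (36 + 6)) = 1/((-5 + 6*I) + 42) = 1/(37 + 6*I) = (37 - 6*I)/1405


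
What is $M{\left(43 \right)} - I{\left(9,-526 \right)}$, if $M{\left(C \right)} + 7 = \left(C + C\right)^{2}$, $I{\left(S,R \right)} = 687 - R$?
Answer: $6176$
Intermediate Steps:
$M{\left(C \right)} = -7 + 4 C^{2}$ ($M{\left(C \right)} = -7 + \left(C + C\right)^{2} = -7 + \left(2 C\right)^{2} = -7 + 4 C^{2}$)
$M{\left(43 \right)} - I{\left(9,-526 \right)} = \left(-7 + 4 \cdot 43^{2}\right) - \left(687 - -526\right) = \left(-7 + 4 \cdot 1849\right) - \left(687 + 526\right) = \left(-7 + 7396\right) - 1213 = 7389 - 1213 = 6176$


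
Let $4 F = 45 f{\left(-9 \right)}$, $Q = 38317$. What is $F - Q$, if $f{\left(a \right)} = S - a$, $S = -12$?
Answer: $- \frac{153403}{4} \approx -38351.0$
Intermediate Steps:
$f{\left(a \right)} = -12 - a$
$F = - \frac{135}{4}$ ($F = \frac{45 \left(-12 - -9\right)}{4} = \frac{45 \left(-12 + 9\right)}{4} = \frac{45 \left(-3\right)}{4} = \frac{1}{4} \left(-135\right) = - \frac{135}{4} \approx -33.75$)
$F - Q = - \frac{135}{4} - 38317 = - \frac{153403}{4}$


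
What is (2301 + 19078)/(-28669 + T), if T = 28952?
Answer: 21379/283 ≈ 75.544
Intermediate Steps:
(2301 + 19078)/(-28669 + T) = (2301 + 19078)/(-28669 + 28952) = 21379/283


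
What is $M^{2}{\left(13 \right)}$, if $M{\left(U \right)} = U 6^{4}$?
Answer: $283855104$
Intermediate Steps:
$M{\left(U \right)} = 1296 U$ ($M{\left(U \right)} = U 1296 = 1296 U$)
$M^{2}{\left(13 \right)} = \left(1296 \cdot 13\right)^{2} = 16848^{2} = 283855104$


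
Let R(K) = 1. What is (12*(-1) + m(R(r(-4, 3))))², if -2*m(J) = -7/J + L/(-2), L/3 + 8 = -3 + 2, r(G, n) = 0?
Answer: 3721/16 ≈ 232.56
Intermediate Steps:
L = -27 (L = -24 + 3*(-3 + 2) = -24 + 3*(-1) = -24 - 3 = -27)
m(J) = -27/4 + 7/(2*J) (m(J) = -(-7/J - 27/(-2))/2 = -(-7/J - 27*(-½))/2 = -(-7/J + 27/2)/2 = -(27/2 - 7/J)/2 = -27/4 + 7/(2*J))
(12*(-1) + m(R(r(-4, 3))))² = (12*(-1) + (¼)*(14 - 27*1)/1)² = (-12 + (¼)*1*(14 - 27))² = (-12 + (¼)*1*(-13))² = (-12 - 13/4)² = (-61/4)² = 3721/16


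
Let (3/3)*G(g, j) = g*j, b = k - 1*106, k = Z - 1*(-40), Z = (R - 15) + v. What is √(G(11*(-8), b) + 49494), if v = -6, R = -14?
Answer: √58382 ≈ 241.62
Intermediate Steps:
Z = -35 (Z = (-14 - 15) - 6 = -29 - 6 = -35)
k = 5 (k = -35 - 1*(-40) = -35 + 40 = 5)
b = -101 (b = 5 - 1*106 = 5 - 106 = -101)
G(g, j) = g*j
√(G(11*(-8), b) + 49494) = √((11*(-8))*(-101) + 49494) = √(-88*(-101) + 49494) = √(8888 + 49494) = √58382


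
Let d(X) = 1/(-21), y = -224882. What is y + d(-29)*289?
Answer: -4722811/21 ≈ -2.2490e+5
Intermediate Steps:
d(X) = -1/21
y + d(-29)*289 = -224882 - 1/21*289 = -224882 - 289/21 = -4722811/21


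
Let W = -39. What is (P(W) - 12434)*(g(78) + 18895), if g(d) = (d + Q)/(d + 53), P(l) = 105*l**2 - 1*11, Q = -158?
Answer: 364492797900/131 ≈ 2.7824e+9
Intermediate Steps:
P(l) = -11 + 105*l**2 (P(l) = 105*l**2 - 11 = -11 + 105*l**2)
g(d) = (-158 + d)/(53 + d) (g(d) = (d - 158)/(d + 53) = (-158 + d)/(53 + d))
(P(W) - 12434)*(g(78) + 18895) = ((-11 + 105*(-39)**2) - 12434)*((-158 + 78)/(53 + 78) + 18895) = ((-11 + 105*1521) - 12434)*(-80/131 + 18895) = ((-11 + 159705) - 12434)*((1/131)*(-80) + 18895) = (159694 - 12434)*(-80/131 + 18895) = 147260*(2475165/131) = 364492797900/131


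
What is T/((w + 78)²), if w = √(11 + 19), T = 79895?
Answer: 79895/(78 + √30)² ≈ 11.465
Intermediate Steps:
w = √30 ≈ 5.4772
T/((w + 78)²) = 79895/((√30 + 78)²) = 79895/((78 + √30)²) = 79895/(78 + √30)²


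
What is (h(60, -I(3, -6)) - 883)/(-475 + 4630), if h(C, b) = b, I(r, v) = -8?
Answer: -175/831 ≈ -0.21059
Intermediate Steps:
(h(60, -I(3, -6)) - 883)/(-475 + 4630) = (-1*(-8) - 883)/(-475 + 4630) = (8 - 883)/4155 = -875*1/4155 = -175/831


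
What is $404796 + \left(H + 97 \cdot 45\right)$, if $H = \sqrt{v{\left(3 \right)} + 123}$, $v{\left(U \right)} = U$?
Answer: $409161 + 3 \sqrt{14} \approx 4.0917 \cdot 10^{5}$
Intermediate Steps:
$H = 3 \sqrt{14}$ ($H = \sqrt{3 + 123} = \sqrt{126} = 3 \sqrt{14} \approx 11.225$)
$404796 + \left(H + 97 \cdot 45\right) = 404796 + \left(3 \sqrt{14} + 97 \cdot 45\right) = 404796 + \left(3 \sqrt{14} + 4365\right) = 404796 + \left(4365 + 3 \sqrt{14}\right) = 409161 + 3 \sqrt{14}$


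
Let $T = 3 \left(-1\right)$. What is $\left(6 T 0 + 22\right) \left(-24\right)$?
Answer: $-528$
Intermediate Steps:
$T = -3$
$\left(6 T 0 + 22\right) \left(-24\right) = \left(6 \left(-3\right) 0 + 22\right) \left(-24\right) = \left(\left(-18\right) 0 + 22\right) \left(-24\right) = \left(0 + 22\right) \left(-24\right) = 22 \left(-24\right) = -528$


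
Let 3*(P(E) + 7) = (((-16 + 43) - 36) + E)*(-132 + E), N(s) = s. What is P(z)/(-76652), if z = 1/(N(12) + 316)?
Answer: -125504281/24739586304 ≈ -0.0050730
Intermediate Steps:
z = 1/328 (z = 1/(12 + 316) = 1/328 ≈ 0.0030488)
P(E) = -7 + (-132 + E)*(-9 + E)/3 (P(E) = -7 + ((((-16 + 43) - 36) + E)*(-132 + E))/3 = -7 + (((27 - 36) + E)*(-132 + E))/3 = -7 + ((-9 + E)*(-132 + E))/3 = -7 + ((-132 + E)*(-9 + E))/3 = -7 + (-132 + E)*(-9 + E)/3)
P(z)/(-76652) = (389 - 47*1/328 + (1/328)**2/3)/(-76652) = (389 - 47/328 + (1/3)*(1/107584))*(-1/76652) = (389 - 47/328 + 1/322752)*(-1/76652) = (125504281/322752)*(-1/76652) = -125504281/24739586304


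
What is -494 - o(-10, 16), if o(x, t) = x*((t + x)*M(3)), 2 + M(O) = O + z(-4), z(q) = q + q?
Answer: -914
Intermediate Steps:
z(q) = 2*q
M(O) = -10 + O (M(O) = -2 + (O + 2*(-4)) = -2 + (O - 8) = -2 + (-8 + O) = -10 + O)
o(x, t) = x*(-7*t - 7*x) (o(x, t) = x*((t + x)*(-10 + 3)) = x*((t + x)*(-7)) = x*(-7*t - 7*x))
-494 - o(-10, 16) = -494 - (-7)*(-10)*(16 - 10) = -494 - (-7)*(-10)*6 = -494 - 1*420 = -494 - 420 = -914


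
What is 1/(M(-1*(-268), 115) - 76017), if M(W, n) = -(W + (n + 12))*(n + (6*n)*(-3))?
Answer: 1/696208 ≈ 1.4364e-6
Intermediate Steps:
M(W, n) = 17*n*(12 + W + n) (M(W, n) = -(W + (12 + n))*(n - 18*n) = -(12 + W + n)*(-17*n) = -(-17)*n*(12 + W + n) = 17*n*(12 + W + n))
1/(M(-1*(-268), 115) - 76017) = 1/(17*115*(12 - 1*(-268) + 115) - 76017) = 1/(17*115*(12 + 268 + 115) - 76017) = 1/(17*115*395 - 76017) = 1/(772225 - 76017) = 1/696208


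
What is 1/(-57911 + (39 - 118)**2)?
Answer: -1/51670 ≈ -1.9354e-5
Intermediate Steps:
1/(-57911 + (39 - 118)**2) = 1/(-57911 + (-79)**2) = 1/(-57911 + 6241) = 1/(-51670) = -1/51670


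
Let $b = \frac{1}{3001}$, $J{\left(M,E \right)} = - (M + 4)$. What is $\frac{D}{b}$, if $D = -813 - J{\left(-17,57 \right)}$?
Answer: $-2478826$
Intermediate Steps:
$J{\left(M,E \right)} = -4 - M$ ($J{\left(M,E \right)} = - (4 + M) = -4 - M$)
$b = \frac{1}{3001} \approx 0.00033322$
$D = -826$ ($D = -813 - \left(-4 - -17\right) = -813 - \left(-4 + 17\right) = -813 - 13 = -826$)
$\frac{D}{b} = - 826 \frac{1}{\frac{1}{3001}} = \left(-826\right) 3001 = -2478826$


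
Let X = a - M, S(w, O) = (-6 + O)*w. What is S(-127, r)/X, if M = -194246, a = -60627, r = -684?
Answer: 87630/133619 ≈ 0.65582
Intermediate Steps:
S(w, O) = w*(-6 + O)
X = 133619 (X = -60627 - 1*(-194246) = -60627 + 194246 = 133619)
S(-127, r)/X = -127*(-6 - 684)/133619 = -127*(-690)*(1/133619) = 87630*(1/133619) = 87630/133619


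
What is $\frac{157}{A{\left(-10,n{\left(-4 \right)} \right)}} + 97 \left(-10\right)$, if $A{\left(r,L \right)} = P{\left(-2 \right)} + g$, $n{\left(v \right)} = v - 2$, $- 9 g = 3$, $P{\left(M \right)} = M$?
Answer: $- \frac{7261}{7} \approx -1037.3$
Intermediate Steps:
$g = - \frac{1}{3}$ ($g = \left(- \frac{1}{9}\right) 3 = - \frac{1}{3} \approx -0.33333$)
$n{\left(v \right)} = -2 + v$
$A{\left(r,L \right)} = - \frac{7}{3}$ ($A{\left(r,L \right)} = -2 - \frac{1}{3} = - \frac{7}{3}$)
$\frac{157}{A{\left(-10,n{\left(-4 \right)} \right)}} + 97 \left(-10\right) = \frac{157}{- \frac{7}{3}} + 97 \left(-10\right) = 157 \left(- \frac{3}{7}\right) - 970 = - \frac{471}{7} - 970 = - \frac{7261}{7}$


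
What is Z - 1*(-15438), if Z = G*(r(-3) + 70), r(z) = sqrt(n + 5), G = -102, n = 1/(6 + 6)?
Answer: 8298 - 17*sqrt(183) ≈ 8068.0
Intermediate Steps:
n = 1/12 ≈ 0.083333
r(z) = sqrt(183)/6 (r(z) = sqrt(1/12 + 5) = sqrt(61/12) = sqrt(183)/6)
Z = -7140 - 17*sqrt(183) (Z = -102*(sqrt(183)/6 + 70) = -102*(70 + sqrt(183)/6) = -7140 - 17*sqrt(183) ≈ -7370.0)
Z - 1*(-15438) = (-7140 - 17*sqrt(183)) - 1*(-15438) = (-7140 - 17*sqrt(183)) + 15438 = 8298 - 17*sqrt(183)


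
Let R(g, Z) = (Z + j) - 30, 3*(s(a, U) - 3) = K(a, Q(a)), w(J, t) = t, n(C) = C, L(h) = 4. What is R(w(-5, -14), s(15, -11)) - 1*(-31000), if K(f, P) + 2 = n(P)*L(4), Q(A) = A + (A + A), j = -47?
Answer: 92956/3 ≈ 30985.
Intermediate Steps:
Q(A) = 3*A (Q(A) = A + 2*A = 3*A)
K(f, P) = -2 + 4*P (K(f, P) = -2 + P*4 = -2 + 4*P)
s(a, U) = 7/3 + 4*a (s(a, U) = 3 + (-2 + 4*(3*a))/3 = 3 + (-2 + 12*a)/3 = 3 + (-2/3 + 4*a) = 7/3 + 4*a)
R(g, Z) = -77 + Z (R(g, Z) = (Z - 47) - 30 = (-47 + Z) - 30 = -77 + Z)
R(w(-5, -14), s(15, -11)) - 1*(-31000) = (-77 + (7/3 + 4*15)) - 1*(-31000) = (-77 + (7/3 + 60)) + 31000 = (-77 + 187/3) + 31000 = -44/3 + 31000 = 92956/3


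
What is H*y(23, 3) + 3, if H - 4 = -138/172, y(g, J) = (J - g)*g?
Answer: -63121/43 ≈ -1467.9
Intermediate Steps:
y(g, J) = g*(J - g)
H = 275/86 (H = 4 - 138/172 = 4 - 138*1/172 = 4 - 69/86 = 275/86 ≈ 3.1977)
H*y(23, 3) + 3 = 275*(23*(3 - 1*23))/86 + 3 = 275*(23*(3 - 23))/86 + 3 = 275*(23*(-20))/86 + 3 = (275/86)*(-460) + 3 = -63250/43 + 3 = -63121/43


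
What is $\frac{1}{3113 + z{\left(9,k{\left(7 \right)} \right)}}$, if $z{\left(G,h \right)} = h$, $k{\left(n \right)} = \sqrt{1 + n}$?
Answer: $\frac{3113}{9690761} - \frac{2 \sqrt{2}}{9690761} \approx 0.00032094$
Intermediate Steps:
$\frac{1}{3113 + z{\left(9,k{\left(7 \right)} \right)}} = \frac{1}{3113 + \sqrt{1 + 7}} = \frac{1}{3113 + \sqrt{8}} = \frac{1}{3113 + 2 \sqrt{2}}$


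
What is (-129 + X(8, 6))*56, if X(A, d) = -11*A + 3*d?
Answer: -11144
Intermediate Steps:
(-129 + X(8, 6))*56 = (-129 + (-11*8 + 3*6))*56 = (-129 + (-88 + 18))*56 = (-129 - 70)*56 = -199*56 = -11144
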